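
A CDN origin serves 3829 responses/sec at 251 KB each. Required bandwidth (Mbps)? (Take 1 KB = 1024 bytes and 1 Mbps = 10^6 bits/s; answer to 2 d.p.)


Formula: Mbps = payload_bytes * RPS * 8 / 1e6
Payload per request = 251 KB = 251 * 1024 = 257024 bytes
Total bytes/sec = 257024 * 3829 = 984144896
Total bits/sec = 984144896 * 8 = 7873159168
Mbps = 7873159168 / 1e6 = 7873.16

7873.16 Mbps


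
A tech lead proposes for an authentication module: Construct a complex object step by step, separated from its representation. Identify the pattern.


This matches the Builder pattern

Builder


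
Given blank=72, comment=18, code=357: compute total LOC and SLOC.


Total LOC = blank + comment + code
Total LOC = 72 + 18 + 357 = 447
SLOC (source only) = code = 357

Total LOC: 447, SLOC: 357


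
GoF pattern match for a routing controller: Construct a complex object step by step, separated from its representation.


This matches the Builder pattern

Builder


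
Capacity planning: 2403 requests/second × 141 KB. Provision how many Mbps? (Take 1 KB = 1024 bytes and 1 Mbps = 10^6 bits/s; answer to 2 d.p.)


Formula: Mbps = payload_bytes * RPS * 8 / 1e6
Payload per request = 141 KB = 141 * 1024 = 144384 bytes
Total bytes/sec = 144384 * 2403 = 346954752
Total bits/sec = 346954752 * 8 = 2775638016
Mbps = 2775638016 / 1e6 = 2775.64

2775.64 Mbps


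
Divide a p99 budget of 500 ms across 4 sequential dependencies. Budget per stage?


Formula: per_stage = total_budget / stages
per_stage = 500 / 4
per_stage = 125.0 ms

125.0 ms


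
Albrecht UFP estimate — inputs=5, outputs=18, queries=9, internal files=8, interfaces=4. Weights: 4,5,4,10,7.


UFP = EI*4 + EO*5 + EQ*4 + ILF*10 + EIF*7
UFP = 5*4 + 18*5 + 9*4 + 8*10 + 4*7
UFP = 20 + 90 + 36 + 80 + 28
UFP = 254

254


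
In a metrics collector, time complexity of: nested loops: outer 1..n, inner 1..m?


Reasoning: product of independent bounds
Complexity: O(n*m)

O(n*m)


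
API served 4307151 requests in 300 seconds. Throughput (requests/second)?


Formula: throughput = requests / seconds
throughput = 4307151 / 300
throughput = 14357.17 requests/second

14357.17 requests/second


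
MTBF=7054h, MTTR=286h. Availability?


Availability = MTBF / (MTBF + MTTR)
Availability = 7054 / (7054 + 286)
Availability = 7054 / 7340
Availability = 96.1035%

96.1035%


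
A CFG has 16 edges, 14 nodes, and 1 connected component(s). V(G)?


Formula: V(G) = E - N + 2P
V(G) = 16 - 14 + 2*1
V(G) = 2 + 2
V(G) = 4

4


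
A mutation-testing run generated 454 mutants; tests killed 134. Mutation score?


Mutation score = killed / total * 100
Mutation score = 134 / 454 * 100
Mutation score = 29.52%

29.52%


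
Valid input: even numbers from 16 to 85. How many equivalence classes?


Constraint: even integers in [16, 85]
Class 1: x < 16 — out-of-range invalid
Class 2: x in [16,85] but odd — wrong type invalid
Class 3: x in [16,85] and even — valid
Class 4: x > 85 — out-of-range invalid
Total equivalence classes: 4

4 equivalence classes


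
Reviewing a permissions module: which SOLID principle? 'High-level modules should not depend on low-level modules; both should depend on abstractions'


This describes the Dependency Inversion Principle (DIP)

Dependency Inversion Principle (DIP)


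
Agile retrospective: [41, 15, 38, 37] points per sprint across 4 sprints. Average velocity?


Formula: Avg velocity = Total points / Number of sprints
Points: [41, 15, 38, 37]
Sum = 41 + 15 + 38 + 37 = 131
Avg velocity = 131 / 4 = 32.75 points/sprint

32.75 points/sprint


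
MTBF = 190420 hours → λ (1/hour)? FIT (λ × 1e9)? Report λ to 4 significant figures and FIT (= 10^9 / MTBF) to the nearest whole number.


Formula: λ = 1 / MTBF; FIT = λ × 1e9 = 1e9 / MTBF
λ = 1 / 190420 ≈ 5.252e-06 failures/hour
FIT = 1e9 / 190420 ≈ 5252 failures per 1e9 hours (nearest whole number)

λ = 5.252e-06 /h, FIT = 5252


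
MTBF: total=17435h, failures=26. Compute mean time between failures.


Formula: MTBF = Total operating time / Number of failures
MTBF = 17435 / 26
MTBF = 670.58 hours

670.58 hours


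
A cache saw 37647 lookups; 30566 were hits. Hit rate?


Formula: hit rate = hits / (hits + misses) * 100
hit rate = 30566 / (30566 + 7081) * 100
hit rate = 30566 / 37647 * 100
hit rate = 81.19%

81.19%


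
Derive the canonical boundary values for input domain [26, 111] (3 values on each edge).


Range: [26, 111]
Boundaries: just below min, min, min+1, max-1, max, just above max
Values: [25, 26, 27, 110, 111, 112]

[25, 26, 27, 110, 111, 112]


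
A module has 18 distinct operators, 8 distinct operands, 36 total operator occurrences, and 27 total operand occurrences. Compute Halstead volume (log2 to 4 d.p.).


Formula: V = N * log2(η), where N = N1 + N2 and η = η1 + η2
η = 18 + 8 = 26
N = 36 + 27 = 63
log2(26) ≈ 4.7004
V = 63 * 4.7004 = 296.13

296.13


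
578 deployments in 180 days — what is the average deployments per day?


Formula: deployments per day = releases / days
= 578 / 180
= 3.211 deploys/day
(equivalently, 22.48 deploys/week)

3.211 deploys/day


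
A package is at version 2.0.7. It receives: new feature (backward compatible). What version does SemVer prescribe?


Current: 2.0.7
Change category: 'new feature (backward compatible)' → minor bump
SemVer rule: minor bump → increment MINOR, reset PATCH to 0 (MAJOR unchanged)
New: 2.1.0

2.1.0


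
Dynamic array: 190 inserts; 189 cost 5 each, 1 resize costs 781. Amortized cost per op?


Formula: Amortized cost = Total cost / Operations
Total cost = (189 * 5) + (1 * 781)
Total cost = 945 + 781 = 1726
Amortized = 1726 / 190 = 9.0842

9.0842


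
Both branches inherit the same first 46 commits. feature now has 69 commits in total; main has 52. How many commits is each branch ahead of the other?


Common ancestor: commit #46
feature commits after divergence: 69 - 46 = 23
main commits after divergence: 52 - 46 = 6
feature is 23 commits ahead of main
main is 6 commits ahead of feature

feature ahead: 23, main ahead: 6


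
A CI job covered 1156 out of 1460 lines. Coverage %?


Coverage = covered / total * 100
Coverage = 1156 / 1460 * 100
Coverage = 79.18%

79.18%


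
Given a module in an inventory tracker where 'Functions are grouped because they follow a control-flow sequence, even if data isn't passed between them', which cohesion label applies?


Reasoning: Grouped by order of execution within a routine, not by data flow
Type: Procedural cohesion

Procedural cohesion


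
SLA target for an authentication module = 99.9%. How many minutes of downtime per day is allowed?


Formula: allowed downtime = period * (100 - SLA) / 100
Period (day) = 1440 minutes
Unavailability fraction = (100 - 99.9) / 100
Allowed downtime = 1440 * (100 - 99.9) / 100
Allowed downtime = 1.44 minutes

1.44 minutes


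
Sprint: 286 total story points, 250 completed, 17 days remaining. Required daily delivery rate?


Formula: Required rate = Remaining points / Days left
Remaining = 286 - 250 = 36 points
Required rate = 36 / 17 = 2.12 points/day

2.12 points/day


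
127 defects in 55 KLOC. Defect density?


Defect density = defects / KLOC
Defect density = 127 / 55
Defect density = 2.309 defects/KLOC

2.309 defects/KLOC


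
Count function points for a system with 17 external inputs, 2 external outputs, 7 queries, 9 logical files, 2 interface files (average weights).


UFP = EI*4 + EO*5 + EQ*4 + ILF*10 + EIF*7
UFP = 17*4 + 2*5 + 7*4 + 9*10 + 2*7
UFP = 68 + 10 + 28 + 90 + 14
UFP = 210

210


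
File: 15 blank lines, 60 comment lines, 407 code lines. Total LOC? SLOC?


Total LOC = blank + comment + code
Total LOC = 15 + 60 + 407 = 482
SLOC (source only) = code = 407

Total LOC: 482, SLOC: 407


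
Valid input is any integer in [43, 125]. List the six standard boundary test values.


Range: [43, 125]
Boundaries: just below min, min, min+1, max-1, max, just above max
Values: [42, 43, 44, 124, 125, 126]

[42, 43, 44, 124, 125, 126]


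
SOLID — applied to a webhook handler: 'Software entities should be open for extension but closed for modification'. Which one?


This describes the Open/Closed Principle (OCP)

Open/Closed Principle (OCP)


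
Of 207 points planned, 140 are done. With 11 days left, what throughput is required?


Formula: Required rate = Remaining points / Days left
Remaining = 207 - 140 = 67 points
Required rate = 67 / 11 = 6.09 points/day

6.09 points/day


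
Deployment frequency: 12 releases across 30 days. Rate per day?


Formula: deployments per day = releases / days
= 12 / 30
= 0.4 deploys/day
(equivalently, 2.8 deploys/week)

0.4 deploys/day


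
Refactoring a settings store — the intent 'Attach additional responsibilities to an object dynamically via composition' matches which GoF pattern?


This matches the Decorator pattern

Decorator


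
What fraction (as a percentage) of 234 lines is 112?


Coverage = covered / total * 100
Coverage = 112 / 234 * 100
Coverage = 47.86%

47.86%


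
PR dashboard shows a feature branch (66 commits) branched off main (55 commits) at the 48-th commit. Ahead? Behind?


Common ancestor: commit #48
feature commits after divergence: 66 - 48 = 18
main commits after divergence: 55 - 48 = 7
feature is 18 commits ahead of main
main is 7 commits ahead of feature

feature ahead: 18, main ahead: 7


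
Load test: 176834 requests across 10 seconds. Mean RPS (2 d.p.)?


Formula: throughput = requests / seconds
throughput = 176834 / 10
throughput = 17683.4 requests/second

17683.4 requests/second


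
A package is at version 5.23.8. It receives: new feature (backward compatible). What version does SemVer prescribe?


Current: 5.23.8
Change category: 'new feature (backward compatible)' → minor bump
SemVer rule: minor bump → increment MINOR, reset PATCH to 0 (MAJOR unchanged)
New: 5.24.0

5.24.0


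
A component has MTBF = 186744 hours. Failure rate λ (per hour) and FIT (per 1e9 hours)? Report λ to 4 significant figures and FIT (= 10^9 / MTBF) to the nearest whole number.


Formula: λ = 1 / MTBF; FIT = λ × 1e9 = 1e9 / MTBF
λ = 1 / 186744 ≈ 5.355e-06 failures/hour
FIT = 1e9 / 186744 ≈ 5355 failures per 1e9 hours (nearest whole number)

λ = 5.355e-06 /h, FIT = 5355


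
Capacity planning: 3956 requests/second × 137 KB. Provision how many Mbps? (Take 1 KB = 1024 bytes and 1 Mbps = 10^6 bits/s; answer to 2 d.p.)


Formula: Mbps = payload_bytes * RPS * 8 / 1e6
Payload per request = 137 KB = 137 * 1024 = 140288 bytes
Total bytes/sec = 140288 * 3956 = 554979328
Total bits/sec = 554979328 * 8 = 4439834624
Mbps = 4439834624 / 1e6 = 4439.83

4439.83 Mbps


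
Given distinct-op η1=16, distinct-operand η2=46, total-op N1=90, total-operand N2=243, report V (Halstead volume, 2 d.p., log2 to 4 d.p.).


Formula: V = N * log2(η), where N = N1 + N2 and η = η1 + η2
η = 16 + 46 = 62
N = 90 + 243 = 333
log2(62) ≈ 5.9542
V = 333 * 5.9542 = 1982.75

1982.75


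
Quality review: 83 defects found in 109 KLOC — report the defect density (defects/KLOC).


Defect density = defects / KLOC
Defect density = 83 / 109
Defect density = 0.761 defects/KLOC

0.761 defects/KLOC


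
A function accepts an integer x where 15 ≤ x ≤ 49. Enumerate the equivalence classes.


Valid range: [15, 49]
Class 1: x < 15 — invalid
Class 2: 15 ≤ x ≤ 49 — valid
Class 3: x > 49 — invalid
Total equivalence classes: 3

3 equivalence classes


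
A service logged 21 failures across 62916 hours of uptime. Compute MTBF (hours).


Formula: MTBF = Total operating time / Number of failures
MTBF = 62916 / 21
MTBF = 2996.0 hours

2996.0 hours


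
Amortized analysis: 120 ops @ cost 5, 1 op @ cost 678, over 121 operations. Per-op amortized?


Formula: Amortized cost = Total cost / Operations
Total cost = (120 * 5) + (1 * 678)
Total cost = 600 + 678 = 1278
Amortized = 1278 / 121 = 10.562

10.562


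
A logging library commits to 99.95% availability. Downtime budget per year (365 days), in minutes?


Formula: allowed downtime = period * (100 - SLA) / 100
Period (year (365 days)) = 525600 minutes
Unavailability fraction = (100 - 99.95) / 100
Allowed downtime = 525600 * (100 - 99.95) / 100
Allowed downtime = 262.8 minutes

262.8 minutes


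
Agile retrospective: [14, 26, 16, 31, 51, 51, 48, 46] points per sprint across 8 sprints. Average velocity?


Formula: Avg velocity = Total points / Number of sprints
Points: [14, 26, 16, 31, 51, 51, 48, 46]
Sum = 14 + 26 + 16 + 31 + 51 + 51 + 48 + 46 = 283
Avg velocity = 283 / 8 = 35.38 points/sprint

35.38 points/sprint


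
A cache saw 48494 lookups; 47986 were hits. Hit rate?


Formula: hit rate = hits / (hits + misses) * 100
hit rate = 47986 / (47986 + 508) * 100
hit rate = 47986 / 48494 * 100
hit rate = 98.95%

98.95%


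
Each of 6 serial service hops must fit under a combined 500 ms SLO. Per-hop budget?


Formula: per_stage = total_budget / stages
per_stage = 500 / 6
per_stage = 83.33 ms

83.33 ms


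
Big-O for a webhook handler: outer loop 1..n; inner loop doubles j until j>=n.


Reasoning: linear outer times logarithmic inner
Complexity: O(n log n)

O(n log n)


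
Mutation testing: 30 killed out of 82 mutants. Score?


Mutation score = killed / total * 100
Mutation score = 30 / 82 * 100
Mutation score = 36.59%

36.59%


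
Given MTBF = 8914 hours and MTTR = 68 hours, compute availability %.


Availability = MTBF / (MTBF + MTTR)
Availability = 8914 / (8914 + 68)
Availability = 8914 / 8982
Availability = 99.2429%

99.2429%


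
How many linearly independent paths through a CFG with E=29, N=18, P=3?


Formula: V(G) = E - N + 2P
V(G) = 29 - 18 + 2*3
V(G) = 11 + 6
V(G) = 17

17


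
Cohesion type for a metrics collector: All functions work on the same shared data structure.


Reasoning: Functions share data
Type: Communicational cohesion

Communicational cohesion


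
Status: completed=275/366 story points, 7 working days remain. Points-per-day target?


Formula: Required rate = Remaining points / Days left
Remaining = 366 - 275 = 91 points
Required rate = 91 / 7 = 13.0 points/day

13.0 points/day


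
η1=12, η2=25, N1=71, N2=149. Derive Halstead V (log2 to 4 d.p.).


Formula: V = N * log2(η), where N = N1 + N2 and η = η1 + η2
η = 12 + 25 = 37
N = 71 + 149 = 220
log2(37) ≈ 5.2095
V = 220 * 5.2095 = 1146.09

1146.09


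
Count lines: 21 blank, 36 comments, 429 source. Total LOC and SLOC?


Total LOC = blank + comment + code
Total LOC = 21 + 36 + 429 = 486
SLOC (source only) = code = 429

Total LOC: 486, SLOC: 429


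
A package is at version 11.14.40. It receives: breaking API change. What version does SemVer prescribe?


Current: 11.14.40
Change category: 'breaking API change' → major bump
SemVer rule: major bump → increment MAJOR, reset MINOR and PATCH to 0
New: 12.0.0

12.0.0


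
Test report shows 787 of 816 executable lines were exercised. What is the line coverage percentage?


Coverage = covered / total * 100
Coverage = 787 / 816 * 100
Coverage = 96.45%

96.45%


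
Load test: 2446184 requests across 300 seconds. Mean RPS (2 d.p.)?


Formula: throughput = requests / seconds
throughput = 2446184 / 300
throughput = 8153.95 requests/second

8153.95 requests/second


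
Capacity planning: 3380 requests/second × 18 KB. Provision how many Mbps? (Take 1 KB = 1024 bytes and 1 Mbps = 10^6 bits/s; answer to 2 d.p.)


Formula: Mbps = payload_bytes * RPS * 8 / 1e6
Payload per request = 18 KB = 18 * 1024 = 18432 bytes
Total bytes/sec = 18432 * 3380 = 62300160
Total bits/sec = 62300160 * 8 = 498401280
Mbps = 498401280 / 1e6 = 498.4

498.4 Mbps


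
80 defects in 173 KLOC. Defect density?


Defect density = defects / KLOC
Defect density = 80 / 173
Defect density = 0.462 defects/KLOC

0.462 defects/KLOC


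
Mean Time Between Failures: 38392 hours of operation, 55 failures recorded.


Formula: MTBF = Total operating time / Number of failures
MTBF = 38392 / 55
MTBF = 698.04 hours

698.04 hours


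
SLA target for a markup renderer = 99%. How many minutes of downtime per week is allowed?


Formula: allowed downtime = period * (100 - SLA) / 100
Period (week) = 10080 minutes
Unavailability fraction = (100 - 99.0) / 100
Allowed downtime = 10080 * (100 - 99.0) / 100
Allowed downtime = 100.8 minutes

100.8 minutes


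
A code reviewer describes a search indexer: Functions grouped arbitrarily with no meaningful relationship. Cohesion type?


Reasoning: Worst: random grouping
Type: Coincidental cohesion

Coincidental cohesion


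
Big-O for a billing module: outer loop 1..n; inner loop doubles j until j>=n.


Reasoning: linear outer times logarithmic inner
Complexity: O(n log n)

O(n log n)


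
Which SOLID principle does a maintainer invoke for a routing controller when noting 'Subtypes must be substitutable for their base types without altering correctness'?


This describes the Liskov Substitution Principle (LSP)

Liskov Substitution Principle (LSP)


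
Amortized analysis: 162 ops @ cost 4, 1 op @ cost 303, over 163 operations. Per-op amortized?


Formula: Amortized cost = Total cost / Operations
Total cost = (162 * 4) + (1 * 303)
Total cost = 648 + 303 = 951
Amortized = 951 / 163 = 5.8344

5.8344


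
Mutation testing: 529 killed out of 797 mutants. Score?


Mutation score = killed / total * 100
Mutation score = 529 / 797 * 100
Mutation score = 66.37%

66.37%


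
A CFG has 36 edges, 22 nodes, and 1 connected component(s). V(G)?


Formula: V(G) = E - N + 2P
V(G) = 36 - 22 + 2*1
V(G) = 14 + 2
V(G) = 16

16


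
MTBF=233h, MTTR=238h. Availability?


Availability = MTBF / (MTBF + MTTR)
Availability = 233 / (233 + 238)
Availability = 233 / 471
Availability = 49.4692%

49.4692%


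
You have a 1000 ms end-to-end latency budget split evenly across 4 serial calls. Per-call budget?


Formula: per_stage = total_budget / stages
per_stage = 1000 / 4
per_stage = 250.0 ms

250.0 ms


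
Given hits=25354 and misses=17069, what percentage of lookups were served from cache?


Formula: hit rate = hits / (hits + misses) * 100
hit rate = 25354 / (25354 + 17069) * 100
hit rate = 25354 / 42423 * 100
hit rate = 59.76%

59.76%


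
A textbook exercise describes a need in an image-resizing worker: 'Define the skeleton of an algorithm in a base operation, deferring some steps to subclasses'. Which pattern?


This matches the Template Method pattern

Template Method


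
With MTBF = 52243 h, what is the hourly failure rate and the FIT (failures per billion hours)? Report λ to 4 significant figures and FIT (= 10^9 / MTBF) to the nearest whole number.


Formula: λ = 1 / MTBF; FIT = λ × 1e9 = 1e9 / MTBF
λ = 1 / 52243 ≈ 1.914e-05 failures/hour
FIT = 1e9 / 52243 ≈ 19141 failures per 1e9 hours (nearest whole number)

λ = 1.914e-05 /h, FIT = 19141


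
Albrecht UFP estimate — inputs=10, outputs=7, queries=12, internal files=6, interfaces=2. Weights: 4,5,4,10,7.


UFP = EI*4 + EO*5 + EQ*4 + ILF*10 + EIF*7
UFP = 10*4 + 7*5 + 12*4 + 6*10 + 2*7
UFP = 40 + 35 + 48 + 60 + 14
UFP = 197

197


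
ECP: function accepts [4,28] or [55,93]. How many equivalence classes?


Valid ranges: [4,28] and [55,93]
Class 1: x < 4 — invalid
Class 2: 4 ≤ x ≤ 28 — valid
Class 3: 28 < x < 55 — invalid (gap between ranges)
Class 4: 55 ≤ x ≤ 93 — valid
Class 5: x > 93 — invalid
Total equivalence classes: 5

5 equivalence classes


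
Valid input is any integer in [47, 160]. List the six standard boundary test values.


Range: [47, 160]
Boundaries: just below min, min, min+1, max-1, max, just above max
Values: [46, 47, 48, 159, 160, 161]

[46, 47, 48, 159, 160, 161]


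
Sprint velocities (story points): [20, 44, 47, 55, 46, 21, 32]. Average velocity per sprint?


Formula: Avg velocity = Total points / Number of sprints
Points: [20, 44, 47, 55, 46, 21, 32]
Sum = 20 + 44 + 47 + 55 + 46 + 21 + 32 = 265
Avg velocity = 265 / 7 = 37.86 points/sprint

37.86 points/sprint


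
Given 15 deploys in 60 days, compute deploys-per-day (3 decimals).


Formula: deployments per day = releases / days
= 15 / 60
= 0.25 deploys/day
(equivalently, 1.75 deploys/week)

0.25 deploys/day


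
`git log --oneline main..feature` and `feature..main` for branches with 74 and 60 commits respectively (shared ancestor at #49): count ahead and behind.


Common ancestor: commit #49
feature commits after divergence: 74 - 49 = 25
main commits after divergence: 60 - 49 = 11
feature is 25 commits ahead of main
main is 11 commits ahead of feature

feature ahead: 25, main ahead: 11


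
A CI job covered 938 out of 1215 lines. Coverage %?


Coverage = covered / total * 100
Coverage = 938 / 1215 * 100
Coverage = 77.2%

77.2%


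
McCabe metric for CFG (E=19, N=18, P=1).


Formula: V(G) = E - N + 2P
V(G) = 19 - 18 + 2*1
V(G) = 1 + 2
V(G) = 3

3


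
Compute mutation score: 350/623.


Mutation score = killed / total * 100
Mutation score = 350 / 623 * 100
Mutation score = 56.18%

56.18%


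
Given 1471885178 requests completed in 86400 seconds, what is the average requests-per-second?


Formula: throughput = requests / seconds
throughput = 1471885178 / 86400
throughput = 17035.71 requests/second

17035.71 requests/second


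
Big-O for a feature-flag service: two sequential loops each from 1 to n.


Reasoning: sequential dominates: O(n) + O(n) = O(n)
Complexity: O(n)

O(n)


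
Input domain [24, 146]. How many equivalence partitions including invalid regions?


Valid range: [24, 146]
Class 1: x < 24 — invalid
Class 2: 24 ≤ x ≤ 146 — valid
Class 3: x > 146 — invalid
Total equivalence classes: 3

3 equivalence classes


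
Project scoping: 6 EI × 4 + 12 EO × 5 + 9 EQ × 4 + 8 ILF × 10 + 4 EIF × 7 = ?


UFP = EI*4 + EO*5 + EQ*4 + ILF*10 + EIF*7
UFP = 6*4 + 12*5 + 9*4 + 8*10 + 4*7
UFP = 24 + 60 + 36 + 80 + 28
UFP = 228

228


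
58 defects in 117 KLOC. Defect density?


Defect density = defects / KLOC
Defect density = 58 / 117
Defect density = 0.496 defects/KLOC

0.496 defects/KLOC


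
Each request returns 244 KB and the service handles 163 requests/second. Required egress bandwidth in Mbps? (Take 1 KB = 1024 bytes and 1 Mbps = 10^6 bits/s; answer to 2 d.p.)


Formula: Mbps = payload_bytes * RPS * 8 / 1e6
Payload per request = 244 KB = 244 * 1024 = 249856 bytes
Total bytes/sec = 249856 * 163 = 40726528
Total bits/sec = 40726528 * 8 = 325812224
Mbps = 325812224 / 1e6 = 325.81

325.81 Mbps


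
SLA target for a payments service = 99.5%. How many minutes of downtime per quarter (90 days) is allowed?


Formula: allowed downtime = period * (100 - SLA) / 100
Period (quarter (90 days)) = 129600 minutes
Unavailability fraction = (100 - 99.5) / 100
Allowed downtime = 129600 * (100 - 99.5) / 100
Allowed downtime = 648.0 minutes

648.0 minutes


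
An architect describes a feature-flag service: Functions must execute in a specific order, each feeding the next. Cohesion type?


Reasoning: Output of one is input to next
Type: Sequential cohesion

Sequential cohesion


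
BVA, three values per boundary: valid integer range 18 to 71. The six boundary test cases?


Range: [18, 71]
Boundaries: just below min, min, min+1, max-1, max, just above max
Values: [17, 18, 19, 70, 71, 72]

[17, 18, 19, 70, 71, 72]


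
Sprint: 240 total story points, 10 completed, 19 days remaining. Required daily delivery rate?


Formula: Required rate = Remaining points / Days left
Remaining = 240 - 10 = 230 points
Required rate = 230 / 19 = 12.11 points/day

12.11 points/day


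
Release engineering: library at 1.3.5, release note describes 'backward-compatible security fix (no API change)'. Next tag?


Current: 1.3.5
Change category: 'backward-compatible security fix (no API change)' → patch bump
SemVer rule: patch bump → increment PATCH (MAJOR and MINOR unchanged)
New: 1.3.6

1.3.6


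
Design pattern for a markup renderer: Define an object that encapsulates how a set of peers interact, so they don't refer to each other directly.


This matches the Mediator pattern

Mediator


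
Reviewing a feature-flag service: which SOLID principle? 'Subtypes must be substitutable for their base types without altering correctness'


This describes the Liskov Substitution Principle (LSP)

Liskov Substitution Principle (LSP)


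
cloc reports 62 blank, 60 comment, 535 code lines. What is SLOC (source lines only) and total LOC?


Total LOC = blank + comment + code
Total LOC = 62 + 60 + 535 = 657
SLOC (source only) = code = 535

Total LOC: 657, SLOC: 535


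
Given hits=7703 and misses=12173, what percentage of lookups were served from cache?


Formula: hit rate = hits / (hits + misses) * 100
hit rate = 7703 / (7703 + 12173) * 100
hit rate = 7703 / 19876 * 100
hit rate = 38.76%

38.76%


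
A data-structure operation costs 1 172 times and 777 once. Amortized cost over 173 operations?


Formula: Amortized cost = Total cost / Operations
Total cost = (172 * 1) + (1 * 777)
Total cost = 172 + 777 = 949
Amortized = 949 / 173 = 5.4855

5.4855


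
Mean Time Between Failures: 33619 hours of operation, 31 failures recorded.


Formula: MTBF = Total operating time / Number of failures
MTBF = 33619 / 31
MTBF = 1084.48 hours

1084.48 hours


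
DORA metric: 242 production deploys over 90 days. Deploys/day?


Formula: deployments per day = releases / days
= 242 / 90
= 2.689 deploys/day
(equivalently, 18.82 deploys/week)

2.689 deploys/day


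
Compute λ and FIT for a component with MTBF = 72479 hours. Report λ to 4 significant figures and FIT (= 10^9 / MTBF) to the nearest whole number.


Formula: λ = 1 / MTBF; FIT = λ × 1e9 = 1e9 / MTBF
λ = 1 / 72479 ≈ 1.380e-05 failures/hour
FIT = 1e9 / 72479 ≈ 13797 failures per 1e9 hours (nearest whole number)

λ = 1.380e-05 /h, FIT = 13797


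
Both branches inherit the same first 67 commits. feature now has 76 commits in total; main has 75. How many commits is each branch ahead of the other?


Common ancestor: commit #67
feature commits after divergence: 76 - 67 = 9
main commits after divergence: 75 - 67 = 8
feature is 9 commits ahead of main
main is 8 commits ahead of feature

feature ahead: 9, main ahead: 8


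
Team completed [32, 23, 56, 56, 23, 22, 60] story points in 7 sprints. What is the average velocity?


Formula: Avg velocity = Total points / Number of sprints
Points: [32, 23, 56, 56, 23, 22, 60]
Sum = 32 + 23 + 56 + 56 + 23 + 22 + 60 = 272
Avg velocity = 272 / 7 = 38.86 points/sprint

38.86 points/sprint


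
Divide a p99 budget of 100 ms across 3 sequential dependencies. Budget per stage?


Formula: per_stage = total_budget / stages
per_stage = 100 / 3
per_stage = 33.33 ms

33.33 ms


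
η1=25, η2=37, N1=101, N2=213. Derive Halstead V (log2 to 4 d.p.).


Formula: V = N * log2(η), where N = N1 + N2 and η = η1 + η2
η = 25 + 37 = 62
N = 101 + 213 = 314
log2(62) ≈ 5.9542
V = 314 * 5.9542 = 1869.62

1869.62


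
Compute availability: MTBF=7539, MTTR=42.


Availability = MTBF / (MTBF + MTTR)
Availability = 7539 / (7539 + 42)
Availability = 7539 / 7581
Availability = 99.446%

99.446%


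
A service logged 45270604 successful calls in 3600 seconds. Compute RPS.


Formula: throughput = requests / seconds
throughput = 45270604 / 3600
throughput = 12575.17 requests/second

12575.17 requests/second


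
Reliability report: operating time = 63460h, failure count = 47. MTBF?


Formula: MTBF = Total operating time / Number of failures
MTBF = 63460 / 47
MTBF = 1350.21 hours

1350.21 hours


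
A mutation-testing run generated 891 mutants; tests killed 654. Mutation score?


Mutation score = killed / total * 100
Mutation score = 654 / 891 * 100
Mutation score = 73.4%

73.4%


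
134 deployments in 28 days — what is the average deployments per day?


Formula: deployments per day = releases / days
= 134 / 28
= 4.786 deploys/day
(equivalently, 33.5 deploys/week)

4.786 deploys/day


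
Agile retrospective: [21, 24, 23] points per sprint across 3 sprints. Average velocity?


Formula: Avg velocity = Total points / Number of sprints
Points: [21, 24, 23]
Sum = 21 + 24 + 23 = 68
Avg velocity = 68 / 3 = 22.67 points/sprint

22.67 points/sprint


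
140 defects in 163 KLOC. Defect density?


Defect density = defects / KLOC
Defect density = 140 / 163
Defect density = 0.859 defects/KLOC

0.859 defects/KLOC


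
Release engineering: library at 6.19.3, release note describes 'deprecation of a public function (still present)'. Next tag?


Current: 6.19.3
Change category: 'deprecation of a public function (still present)' → minor bump
SemVer rule: minor bump → increment MINOR, reset PATCH to 0 (MAJOR unchanged)
New: 6.20.0

6.20.0


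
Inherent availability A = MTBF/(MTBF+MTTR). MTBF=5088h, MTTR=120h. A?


Availability = MTBF / (MTBF + MTTR)
Availability = 5088 / (5088 + 120)
Availability = 5088 / 5208
Availability = 97.6959%

97.6959%


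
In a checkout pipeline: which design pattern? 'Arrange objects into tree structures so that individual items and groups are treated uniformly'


This matches the Composite pattern

Composite


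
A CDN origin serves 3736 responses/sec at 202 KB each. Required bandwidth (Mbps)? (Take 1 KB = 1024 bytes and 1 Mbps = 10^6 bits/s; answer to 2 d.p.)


Formula: Mbps = payload_bytes * RPS * 8 / 1e6
Payload per request = 202 KB = 202 * 1024 = 206848 bytes
Total bytes/sec = 206848 * 3736 = 772784128
Total bits/sec = 772784128 * 8 = 6182273024
Mbps = 6182273024 / 1e6 = 6182.27

6182.27 Mbps


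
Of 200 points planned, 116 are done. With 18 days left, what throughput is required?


Formula: Required rate = Remaining points / Days left
Remaining = 200 - 116 = 84 points
Required rate = 84 / 18 = 4.67 points/day

4.67 points/day


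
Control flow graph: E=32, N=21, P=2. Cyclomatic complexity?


Formula: V(G) = E - N + 2P
V(G) = 32 - 21 + 2*2
V(G) = 11 + 4
V(G) = 15

15


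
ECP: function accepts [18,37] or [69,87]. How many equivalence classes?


Valid ranges: [18,37] and [69,87]
Class 1: x < 18 — invalid
Class 2: 18 ≤ x ≤ 37 — valid
Class 3: 37 < x < 69 — invalid (gap between ranges)
Class 4: 69 ≤ x ≤ 87 — valid
Class 5: x > 87 — invalid
Total equivalence classes: 5

5 equivalence classes


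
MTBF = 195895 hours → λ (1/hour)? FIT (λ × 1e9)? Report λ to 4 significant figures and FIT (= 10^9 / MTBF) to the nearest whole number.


Formula: λ = 1 / MTBF; FIT = λ × 1e9 = 1e9 / MTBF
λ = 1 / 195895 ≈ 5.105e-06 failures/hour
FIT = 1e9 / 195895 ≈ 5105 failures per 1e9 hours (nearest whole number)

λ = 5.105e-06 /h, FIT = 5105


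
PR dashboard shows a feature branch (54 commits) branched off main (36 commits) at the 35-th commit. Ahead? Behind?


Common ancestor: commit #35
feature commits after divergence: 54 - 35 = 19
main commits after divergence: 36 - 35 = 1
feature is 19 commits ahead of main
main is 1 commits ahead of feature

feature ahead: 19, main ahead: 1


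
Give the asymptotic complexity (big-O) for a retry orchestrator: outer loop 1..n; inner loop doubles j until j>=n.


Reasoning: linear outer times logarithmic inner
Complexity: O(n log n)

O(n log n)


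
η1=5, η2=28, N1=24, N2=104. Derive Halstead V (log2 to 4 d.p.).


Formula: V = N * log2(η), where N = N1 + N2 and η = η1 + η2
η = 5 + 28 = 33
N = 24 + 104 = 128
log2(33) ≈ 5.0444
V = 128 * 5.0444 = 645.68

645.68


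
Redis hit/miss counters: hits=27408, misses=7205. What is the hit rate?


Formula: hit rate = hits / (hits + misses) * 100
hit rate = 27408 / (27408 + 7205) * 100
hit rate = 27408 / 34613 * 100
hit rate = 79.18%

79.18%


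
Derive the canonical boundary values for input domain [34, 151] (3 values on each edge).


Range: [34, 151]
Boundaries: just below min, min, min+1, max-1, max, just above max
Values: [33, 34, 35, 150, 151, 152]

[33, 34, 35, 150, 151, 152]


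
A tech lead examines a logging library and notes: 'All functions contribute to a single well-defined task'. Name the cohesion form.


Reasoning: Best: single purpose
Type: Functional cohesion

Functional cohesion


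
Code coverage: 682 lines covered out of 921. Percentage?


Coverage = covered / total * 100
Coverage = 682 / 921 * 100
Coverage = 74.05%

74.05%


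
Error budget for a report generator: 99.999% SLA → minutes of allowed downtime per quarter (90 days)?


Formula: allowed downtime = period * (100 - SLA) / 100
Period (quarter (90 days)) = 129600 minutes
Unavailability fraction = (100 - 99.999) / 100
Allowed downtime = 129600 * (100 - 99.999) / 100
Allowed downtime = 1.296 minutes

1.296 minutes


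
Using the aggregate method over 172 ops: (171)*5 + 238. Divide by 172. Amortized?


Formula: Amortized cost = Total cost / Operations
Total cost = (171 * 5) + (1 * 238)
Total cost = 855 + 238 = 1093
Amortized = 1093 / 172 = 6.3547

6.3547


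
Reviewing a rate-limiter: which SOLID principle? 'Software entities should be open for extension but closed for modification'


This describes the Open/Closed Principle (OCP)

Open/Closed Principle (OCP)


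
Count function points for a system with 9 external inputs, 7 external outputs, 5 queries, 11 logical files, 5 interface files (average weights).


UFP = EI*4 + EO*5 + EQ*4 + ILF*10 + EIF*7
UFP = 9*4 + 7*5 + 5*4 + 11*10 + 5*7
UFP = 36 + 35 + 20 + 110 + 35
UFP = 236

236


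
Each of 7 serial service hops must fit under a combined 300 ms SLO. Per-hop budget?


Formula: per_stage = total_budget / stages
per_stage = 300 / 7
per_stage = 42.86 ms

42.86 ms


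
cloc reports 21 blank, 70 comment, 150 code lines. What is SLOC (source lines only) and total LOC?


Total LOC = blank + comment + code
Total LOC = 21 + 70 + 150 = 241
SLOC (source only) = code = 150

Total LOC: 241, SLOC: 150


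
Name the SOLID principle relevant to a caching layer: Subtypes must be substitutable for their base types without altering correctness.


This describes the Liskov Substitution Principle (LSP)

Liskov Substitution Principle (LSP)


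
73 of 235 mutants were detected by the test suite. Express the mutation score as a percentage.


Mutation score = killed / total * 100
Mutation score = 73 / 235 * 100
Mutation score = 31.06%

31.06%


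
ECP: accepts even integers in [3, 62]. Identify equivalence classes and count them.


Constraint: even integers in [3, 62]
Class 1: x < 3 — out-of-range invalid
Class 2: x in [3,62] but odd — wrong type invalid
Class 3: x in [3,62] and even — valid
Class 4: x > 62 — out-of-range invalid
Total equivalence classes: 4

4 equivalence classes


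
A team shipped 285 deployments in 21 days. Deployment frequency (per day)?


Formula: deployments per day = releases / days
= 285 / 21
= 13.571 deploys/day
(equivalently, 95.0 deploys/week)

13.571 deploys/day


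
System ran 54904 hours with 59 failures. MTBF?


Formula: MTBF = Total operating time / Number of failures
MTBF = 54904 / 59
MTBF = 930.58 hours

930.58 hours


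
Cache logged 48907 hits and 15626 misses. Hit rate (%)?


Formula: hit rate = hits / (hits + misses) * 100
hit rate = 48907 / (48907 + 15626) * 100
hit rate = 48907 / 64533 * 100
hit rate = 75.79%

75.79%


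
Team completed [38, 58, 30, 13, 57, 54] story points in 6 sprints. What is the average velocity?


Formula: Avg velocity = Total points / Number of sprints
Points: [38, 58, 30, 13, 57, 54]
Sum = 38 + 58 + 30 + 13 + 57 + 54 = 250
Avg velocity = 250 / 6 = 41.67 points/sprint

41.67 points/sprint


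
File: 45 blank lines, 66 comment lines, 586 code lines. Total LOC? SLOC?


Total LOC = blank + comment + code
Total LOC = 45 + 66 + 586 = 697
SLOC (source only) = code = 586

Total LOC: 697, SLOC: 586


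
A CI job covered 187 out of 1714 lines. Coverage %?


Coverage = covered / total * 100
Coverage = 187 / 1714 * 100
Coverage = 10.91%

10.91%


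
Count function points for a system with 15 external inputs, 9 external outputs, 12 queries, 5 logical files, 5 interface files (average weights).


UFP = EI*4 + EO*5 + EQ*4 + ILF*10 + EIF*7
UFP = 15*4 + 9*5 + 12*4 + 5*10 + 5*7
UFP = 60 + 45 + 48 + 50 + 35
UFP = 238

238


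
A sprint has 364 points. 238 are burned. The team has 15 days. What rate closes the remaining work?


Formula: Required rate = Remaining points / Days left
Remaining = 364 - 238 = 126 points
Required rate = 126 / 15 = 8.4 points/day

8.4 points/day


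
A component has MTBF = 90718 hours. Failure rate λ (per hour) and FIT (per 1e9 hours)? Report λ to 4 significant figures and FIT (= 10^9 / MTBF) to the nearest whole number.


Formula: λ = 1 / MTBF; FIT = λ × 1e9 = 1e9 / MTBF
λ = 1 / 90718 ≈ 1.102e-05 failures/hour
FIT = 1e9 / 90718 ≈ 11023 failures per 1e9 hours (nearest whole number)

λ = 1.102e-05 /h, FIT = 11023


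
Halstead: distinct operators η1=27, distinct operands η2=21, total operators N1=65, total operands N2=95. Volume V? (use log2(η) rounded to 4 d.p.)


Formula: V = N * log2(η), where N = N1 + N2 and η = η1 + η2
η = 27 + 21 = 48
N = 65 + 95 = 160
log2(48) ≈ 5.5850
V = 160 * 5.5850 = 893.60

893.60


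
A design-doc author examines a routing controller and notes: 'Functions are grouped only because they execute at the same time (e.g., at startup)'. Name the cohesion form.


Reasoning: Related by timing only
Type: Temporal cohesion

Temporal cohesion


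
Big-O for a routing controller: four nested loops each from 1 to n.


Reasoning: four levels of nesting
Complexity: O(n^4)

O(n^4)


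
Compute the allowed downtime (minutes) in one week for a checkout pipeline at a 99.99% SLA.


Formula: allowed downtime = period * (100 - SLA) / 100
Period (week) = 10080 minutes
Unavailability fraction = (100 - 99.99) / 100
Allowed downtime = 10080 * (100 - 99.99) / 100
Allowed downtime = 1.008 minutes

1.008 minutes


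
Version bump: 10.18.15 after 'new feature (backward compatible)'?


Current: 10.18.15
Change category: 'new feature (backward compatible)' → minor bump
SemVer rule: minor bump → increment MINOR, reset PATCH to 0 (MAJOR unchanged)
New: 10.19.0

10.19.0


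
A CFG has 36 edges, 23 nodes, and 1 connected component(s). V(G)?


Formula: V(G) = E - N + 2P
V(G) = 36 - 23 + 2*1
V(G) = 13 + 2
V(G) = 15

15


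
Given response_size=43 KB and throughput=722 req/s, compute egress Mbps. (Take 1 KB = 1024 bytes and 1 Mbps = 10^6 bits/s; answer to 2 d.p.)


Formula: Mbps = payload_bytes * RPS * 8 / 1e6
Payload per request = 43 KB = 43 * 1024 = 44032 bytes
Total bytes/sec = 44032 * 722 = 31791104
Total bits/sec = 31791104 * 8 = 254328832
Mbps = 254328832 / 1e6 = 254.33

254.33 Mbps


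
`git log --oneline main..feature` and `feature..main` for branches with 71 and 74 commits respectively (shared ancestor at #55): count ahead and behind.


Common ancestor: commit #55
feature commits after divergence: 71 - 55 = 16
main commits after divergence: 74 - 55 = 19
feature is 16 commits ahead of main
main is 19 commits ahead of feature

feature ahead: 16, main ahead: 19


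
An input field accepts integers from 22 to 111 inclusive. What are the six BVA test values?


Range: [22, 111]
Boundaries: just below min, min, min+1, max-1, max, just above max
Values: [21, 22, 23, 110, 111, 112]

[21, 22, 23, 110, 111, 112]


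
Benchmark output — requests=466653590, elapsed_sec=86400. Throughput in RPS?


Formula: throughput = requests / seconds
throughput = 466653590 / 86400
throughput = 5401.08 requests/second

5401.08 requests/second


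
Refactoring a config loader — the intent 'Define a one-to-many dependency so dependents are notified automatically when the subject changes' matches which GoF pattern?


This matches the Observer pattern

Observer
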